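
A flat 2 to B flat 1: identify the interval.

minor 7th

Descending from Ab2 to Bb1 is the same interval as ascending Bb1 to Ab2.
B to A spans seven letter names (B-C-D-E-F-G-A) — that makes it a seventh of some quality.
A major seventh would be 11 semitones, but Bb1 to Ab2 is 10 — one semitone narrower, making it a minor seventh.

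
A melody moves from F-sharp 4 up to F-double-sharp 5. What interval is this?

F to F is the same letter name, plus an octave, so the interval is some kind of octave.
The perfect octave is 12 semitones; here we have 13, one semitone wider: augmented.

A8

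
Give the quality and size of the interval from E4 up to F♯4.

M2

E to F spans two letter names (E-F), so the interval is some kind of second.
E4 to F#4 is 2 semitones, matching the major second exactly, so the quality is major.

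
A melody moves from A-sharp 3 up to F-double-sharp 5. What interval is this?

A to F spans six letter names (A-B-C-D-E-F), plus an octave: a thirteenth.
Counting semitones, A#3→F##5 is 21, which is the major thirteenth.
(Equivalently, a compound major sixth: a major sixth plus an octave.)

major thirteenth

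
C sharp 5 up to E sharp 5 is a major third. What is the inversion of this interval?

minor 6th

Interval numbers invert to sum to nine: 3 + 6 = 9, so a third inverts to a sixth.
And major becomes minor under inversion, so we get a minor sixth.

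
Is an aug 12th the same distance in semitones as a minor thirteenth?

Yes

Both span 20 semitones: an augmented twelfth and a minor thirteenth are the same chromatic distance.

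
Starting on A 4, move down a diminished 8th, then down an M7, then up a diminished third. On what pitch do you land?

A4 down a diminished octave → A#3 (11 semitones).
A#3 down a major seventh → B2 (11 semitones).
B2 up a diminished third → Db3 (2 semitones).

D flat 3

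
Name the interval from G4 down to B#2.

d13

Descending from G4 to B#2 is the same interval as ascending B#2 to G4.
B to G spans six letter names (B-C-D-E-F-G), plus an octave: a thirteenth.
The major thirteenth is 21 semitones; here we have 19, two semitones narrower: diminished.
(Equivalently, a compound diminished sixth: a diminished sixth plus an octave.)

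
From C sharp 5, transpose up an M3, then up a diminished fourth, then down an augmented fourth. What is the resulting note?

E flat 5

A major third up from C#5 is E#5.
A diminished fourth up from E#5 is A5.
A5 down an augmented fourth → Eb5 (6 semitones).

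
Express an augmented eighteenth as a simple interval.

Take out 2 octaves (14 from the number): 18 − 14 = 4.
So an augmented eighteenth is 2 octaves plus an augmented fourth. The quality is unchanged.

A4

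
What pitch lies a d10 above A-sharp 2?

C 4

Three letters up from A (plus an octave) reaches C.
Moving 14 semitones up from A#2 (the size of a diminished tenth) reaches C4.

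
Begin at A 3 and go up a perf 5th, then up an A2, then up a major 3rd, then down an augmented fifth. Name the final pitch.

A perfect fifth up from A3 is E4.
An augmented second up from E4 is F##4.
F##4 up a major third → A##4 (4 semitones).
A##4 down an augmented fifth → D#4 (8 semitones).

D sharp 4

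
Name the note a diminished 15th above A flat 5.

For a fifteenth the letter name doesn't change: still A, two octaves up.
A diminished fifteenth is 23 semitones; 23 semitones up from Ab5 gives Abb7.

A double-flat 7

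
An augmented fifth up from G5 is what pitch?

D#6

Counting five letter names up from G lands on D.
Moving 8 semitones up from G5 (the size of an augmented fifth) reaches D#6.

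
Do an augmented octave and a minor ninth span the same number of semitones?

An augmented octave spans 13 semitones, and a minor ninth also spans 13 semitones — they're enharmonic.

Yes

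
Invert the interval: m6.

major third

Interval numbers invert to sum to nine: 6 + 3 = 9, so a sixth inverts to a third.
Quality inverts too: minor becomes major. That makes the inversion a major third.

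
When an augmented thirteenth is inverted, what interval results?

First reduce the compound augmented thirteenth to its simple form, an augmented sixth.
The rule of nine gives the new number: 9 − 6 = 3, so a sixth becomes a third.
And augmented becomes diminished under inversion, so we get a diminished third.

d3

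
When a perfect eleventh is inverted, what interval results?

P5

First reduce the compound perfect eleventh to its simple form, a perfect fourth.
Inverted interval numbers add to nine, so a fourth pairs with a fifth (4 + 5 = 9).
Quality inverts too: perfect stays perfect. That makes the inversion a perfect fifth.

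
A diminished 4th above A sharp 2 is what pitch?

Counting four letter names up from A lands on D.
A diminished fourth spans 4 semitones, so from A#2 the target pitch is D3.

D 3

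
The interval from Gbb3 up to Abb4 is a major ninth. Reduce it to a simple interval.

Each octave removed subtracts seven from the number: 9 − 7 = 2.
Quality carries through unchanged, so the simple form is a major second.

major 2nd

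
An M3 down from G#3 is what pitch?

Counting three letter names down from G lands on E.
A major third is 4 semitones; 4 semitones down from G#3 gives E3.

E3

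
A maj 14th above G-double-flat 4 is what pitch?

The fourteenth's letter: G up seven letter names plus an octave → F.
A major fourteenth is 23 semitones; 23 semitones up from Gbb4 gives Fb6.

F-flat 6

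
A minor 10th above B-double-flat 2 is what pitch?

D-double-flat 4

The tenth's letter: B up three letter names plus an octave → D.
A minor tenth spans 15 semitones, so from Bbb2 the target pitch is Dbb4.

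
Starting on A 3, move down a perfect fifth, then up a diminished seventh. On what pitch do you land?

C flat 4

Down a perfect fifth from A3: D3 (7 semitones down).
Up a diminished seventh from D3: Cb4 (9 semitones up).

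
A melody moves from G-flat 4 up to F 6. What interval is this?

major 14th

G to F spans seven letter names (G-A-B-C-D-E-F), plus an octave: a fourteenth.
Gb4 to F6 is 23 semitones, matching the major fourteenth exactly, so the quality is major.
(Equivalently, a compound major seventh: a major seventh plus an octave.)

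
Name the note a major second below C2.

Counting two letter names down from C lands on B.
Moving 2 semitones down from C2 (the size of a major second) reaches Bb1.

Bb1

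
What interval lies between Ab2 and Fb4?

A to F spans six letter names (A-B-C-D-E-F), plus an octave — that makes it a thirteenth of some quality.
At 20 semitones, Ab2→Fb4 falls one short of a major thirteenth: minor.
(Equivalently, a compound minor sixth: a minor sixth plus an octave.)

minor 13th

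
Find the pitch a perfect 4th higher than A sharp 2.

D sharp 3

The fourth takes the letter from A up to D.
Moving 5 semitones up from A#2 (the size of a perfect fourth) reaches D#3.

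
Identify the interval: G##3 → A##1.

Descending from G##3 to A##1 is the same interval as ascending A##1 to G##3.
A to G spans seven letter names (A-B-C-D-E-F-G), plus an octave: a fourteenth.
At 22 semitones, A##1→G##3 falls one short of a major fourteenth: minor.
(Equivalently, a compound minor seventh: a minor seventh plus an octave.)

minor fourteenth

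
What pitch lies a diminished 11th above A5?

Db7

The eleventh's letter: A up four letter names plus an octave → D.
Moving 16 semitones up from A5 (the size of a diminished eleventh) reaches Db7.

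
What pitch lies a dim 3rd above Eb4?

Gbb4

Three letter names up from E: G.
A diminished third spans 2 semitones, so from Eb4 the target pitch is Gbb4.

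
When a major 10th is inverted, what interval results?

First reduce the compound major tenth to its simple form, a major third.
Inverted interval numbers add to nine, so a third pairs with a sixth (3 + 6 = 9).
Quality inverts too: major becomes minor. That makes the inversion a minor sixth.

m6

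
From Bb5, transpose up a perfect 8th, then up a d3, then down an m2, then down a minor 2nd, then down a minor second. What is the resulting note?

Bb5 up a perfect octave → Bb6 (12 semitones).
A diminished third up from Bb6 is Dbb7.
Dbb7 down a minor second → Cb7 (1 semitone).
A minor second down from Cb7 is Bb6.
A minor second down from Bb6 is A6.

A6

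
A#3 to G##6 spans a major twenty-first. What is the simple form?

M7

Subtracting seven from the interval number removes an octave: 21 − 14 = 7.
So a major twenty-first is 2 octaves plus a major seventh. The quality is unchanged.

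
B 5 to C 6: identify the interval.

B to C spans two letter names (B-C) — that makes it a second of some quality.
A major second would be 2 semitones, but B5 to C6 is 1 — one semitone narrower, making it a minor second.

m2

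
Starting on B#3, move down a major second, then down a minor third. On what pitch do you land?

F##3

A major second down from B#3 is A#3.
Down a minor third from A#3: F##3 (3 semitones down).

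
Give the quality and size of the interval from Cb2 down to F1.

Descending from Cb2 to F1 is the same interval as ascending F1 to Cb2.
F to C spans five letter names (F-G-A-B-C), so the interval is some kind of fifth.
A perfect fifth would be 7 semitones; F1 to Cb2 is 6, one semitone narrower, so the interval is diminished.

diminished 5th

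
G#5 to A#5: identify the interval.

G to A spans two letter names (G-A) — that makes it a second of some quality.
The major second spans 2 semitones, and G#5 to A#5 is exactly 2 semitones — so this is a major second.

M2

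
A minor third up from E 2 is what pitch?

G 2

Three letter names up from E: G.
Moving 3 semitones up from E2 (the size of a minor third) reaches G2.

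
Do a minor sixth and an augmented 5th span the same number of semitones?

A minor sixth spans 8 semitones, and an augmented fifth also spans 8 semitones — they're enharmonic.

Yes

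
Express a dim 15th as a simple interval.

diminished octave

Subtracting seven from the interval number removes an octave: 15 − 7 = 8.
So a diminished fifteenth is an octave plus a diminished octave. The quality is unchanged.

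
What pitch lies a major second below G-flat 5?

F-flat 5

Counting two letter names down from G lands on F.
Moving 2 semitones down from Gb5 (the size of a major second) reaches Fb5.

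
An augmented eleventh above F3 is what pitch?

Four letters up from F (plus an octave) reaches B.
An augmented eleventh is 18 semitones; 18 semitones up from F3 gives B4.

B4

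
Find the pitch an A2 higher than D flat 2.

E 2

Two letter names up from D: E.
An augmented second is 3 semitones; 3 semitones up from Db2 gives E2.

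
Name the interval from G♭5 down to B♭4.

Descending from Gb5 to Bb4 is the same interval as ascending Bb4 to Gb5.
B to G spans six letter names (B-C-D-E-F-G): a sixth.
At 8 semitones, Bb4→Gb5 falls one short of a major sixth: minor.

minor 6th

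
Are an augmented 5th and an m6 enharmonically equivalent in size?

Both span 8 semitones: an augmented fifth and a minor sixth are the same chromatic distance.

Yes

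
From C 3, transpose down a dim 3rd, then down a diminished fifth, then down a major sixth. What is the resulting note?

A diminished third down from C3 is A#2.
A#2 down a diminished fifth → D##2 (6 semitones).
Down a major sixth from D##2: F##1 (9 semitones down).

F double-sharp 1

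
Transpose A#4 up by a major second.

B#4

Two letter names up from A: B.
A major second spans 2 semitones, so from A#4 the target pitch is B#4.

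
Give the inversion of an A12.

First reduce the compound augmented twelfth to its simple form, an augmented fifth.
Interval numbers invert to sum to nine: 5 + 4 = 9, so a fifth inverts to a fourth.
And augmented becomes diminished under inversion, so we get a diminished fourth.

diminished 4th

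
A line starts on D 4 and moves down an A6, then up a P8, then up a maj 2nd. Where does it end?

G flat 4

D4 down an augmented sixth → Fb3 (10 semitones).
Up a perfect octave from Fb3: Fb4 (12 semitones up).
Fb4 up a major second → Gb4 (2 semitones).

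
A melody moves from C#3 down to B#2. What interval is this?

m2

Descending from C#3 to B#2 is the same interval as ascending B#2 to C#3.
B to C spans two letter names (B-C), so the interval is some kind of second.
At 1 semitone, B#2→C#3 falls one short of a major second: minor.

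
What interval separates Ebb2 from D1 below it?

diminished 9th

Descending from Ebb2 to D1 is the same interval as ascending D1 to Ebb2.
D to E spans two letter names (D-E), plus an octave, so the interval is some kind of ninth.
The major ninth is 14 semitones; here we have 12, two semitones narrower: diminished.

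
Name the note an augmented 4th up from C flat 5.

F 5

Counting four letter names up from C lands on F.
Moving 6 semitones up from Cb5 (the size of an augmented fourth) reaches F5.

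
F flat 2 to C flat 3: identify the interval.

perfect fifth

F to C spans five letter names (F-G-A-B-C), so the interval is some kind of fifth.
Counting semitones, Fb2→Cb3 is 7, which is the perfect fifth.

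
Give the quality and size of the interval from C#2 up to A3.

C to A spans six letter names (C-D-E-F-G-A), plus an octave — that makes it a thirteenth of some quality.
At 20 semitones, C#2→A3 falls one short of a major thirteenth: minor.
(Equivalently, a compound minor sixth: a minor sixth plus an octave.)

minor 13th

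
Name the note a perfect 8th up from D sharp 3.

The letter stays D (same as the start), shifted an octave up.
Moving 12 semitones up from D#3 (the size of a perfect octave) reaches D#4.

D sharp 4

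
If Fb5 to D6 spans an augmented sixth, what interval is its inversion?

Interval numbers invert to sum to nine: 6 + 3 = 9, so a sixth inverts to a third.
Quality inverts too: augmented becomes diminished. That makes the inversion a diminished third.

diminished 3rd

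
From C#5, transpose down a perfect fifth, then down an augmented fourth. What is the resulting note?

C4

Down a perfect fifth from C#5: F#4 (7 semitones down).
An augmented fourth down from F#4 is C4.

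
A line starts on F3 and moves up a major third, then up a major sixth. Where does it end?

F#4

A major third up from F3 is A3.
Up a major sixth from A3: F#4 (9 semitones up).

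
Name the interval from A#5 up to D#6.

A to D spans four letter names (A-B-C-D), so the interval is some kind of fourth.
Counting semitones, A#5→D#6 is 5, which is the perfect fourth.

perfect fourth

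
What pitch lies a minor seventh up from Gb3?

The seventh takes the letter from G up to F.
A minor seventh is 10 semitones; 10 semitones up from Gb3 gives Fb4.

Fb4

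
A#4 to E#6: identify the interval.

A to E spans five letter names (A-B-C-D-E), plus an octave — that makes it a twelfth of some quality.
A#4 to E#6 is 19 semitones, matching the perfect twelfth exactly, so the quality is perfect.
(Equivalently, a compound perfect fifth: a perfect fifth plus an octave.)

perfect twelfth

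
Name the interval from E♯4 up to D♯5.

minor 7th

E to D spans seven letter names (E-F-G-A-B-C-D) — that makes it a seventh of some quality.
At 10 semitones, E#4→D#5 falls one short of a major seventh: minor.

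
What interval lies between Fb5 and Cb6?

perfect fifth

F to C spans five letter names (F-G-A-B-C), so the interval is some kind of fifth.
Counting semitones, Fb5→Cb6 is 7, which is the perfect fifth.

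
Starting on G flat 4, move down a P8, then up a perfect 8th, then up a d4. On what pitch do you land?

C double-flat 5

Gb4 down a perfect octave → Gb3 (12 semitones).
Gb3 up a perfect octave → Gb4 (12 semitones).
Up a diminished fourth from Gb4: Cbb5 (4 semitones up).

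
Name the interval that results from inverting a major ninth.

First reduce the compound major ninth to its simple form, a major second.
Interval numbers invert to sum to nine: 2 + 7 = 9, so a second inverts to a seventh.
Quality inverts too: major becomes minor. That makes the inversion a minor seventh.

minor 7th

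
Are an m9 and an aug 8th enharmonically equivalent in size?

A minor ninth = 13 semitones = an augmented octave; enharmonically equal.

Yes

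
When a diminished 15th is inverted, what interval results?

First reduce the compound diminished fifteenth to its simple form, a diminished octave.
The rule of nine gives the new number: 9 − 8 = 1, so an octave becomes a unison.
Quality inverts too: diminished becomes augmented. That makes the inversion an augmented unison.

augmented unison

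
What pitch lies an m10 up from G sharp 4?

B 5

Three letters up from G (plus an octave) reaches B.
A minor tenth spans 15 semitones, so from G#4 the target pitch is B5.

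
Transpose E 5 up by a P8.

E 6

The letter stays E (same as the start), shifted an octave up.
Moving 12 semitones up from E5 (the size of a perfect octave) reaches E6.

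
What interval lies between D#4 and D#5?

perfect octave

D to D is the same letter name, plus an octave, so the interval is some kind of octave.
The perfect octave spans 12 semitones, and D#4 to D#5 is exactly 12 semitones — so this is a perfect octave.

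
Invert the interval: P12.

First reduce the compound perfect twelfth to its simple form, a perfect fifth.
The rule of nine gives the new number: 9 − 5 = 4, so a fifth becomes a fourth.
Quality inverts too: perfect stays perfect. That makes the inversion a perfect fourth.

perfect fourth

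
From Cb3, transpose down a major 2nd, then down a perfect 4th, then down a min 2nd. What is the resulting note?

Eb2

Cb3 down a major second → Bbb2 (2 semitones).
Bbb2 down a perfect fourth → Fb2 (5 semitones).
Down a minor second from Fb2: Eb2 (1 semitone down).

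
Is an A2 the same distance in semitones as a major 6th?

No

An augmented second is 3 semitones but a major sixth is 9 semitones — different sizes.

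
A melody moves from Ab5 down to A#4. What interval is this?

Descending from Ab5 to A#4 is the same interval as ascending A#4 to Ab5.
A to A is the same letter name, plus an octave, so the interval is some kind of octave.
A#4 to Ab5 spans 10 semitones — two semitones narrower than the perfect octave (12) — giving a doubly diminished octave.

dd8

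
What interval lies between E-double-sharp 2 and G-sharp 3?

E to G spans three letter names (E-F-G), plus an octave — that makes it a tenth of some quality.
The major tenth is 16 semitones; here we have 14, two semitones narrower: diminished.
(Equivalently, a compound diminished third: a diminished third plus an octave.)

diminished 10th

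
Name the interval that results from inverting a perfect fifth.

perfect 4th

Inverted interval numbers add to nine, so a fifth pairs with a fourth (5 + 4 = 9).
And perfect stays perfect under inversion, so we get a perfect fourth.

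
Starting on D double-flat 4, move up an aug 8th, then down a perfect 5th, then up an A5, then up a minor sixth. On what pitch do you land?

Dbb4 up an augmented octave → Db5 (13 semitones).
Down a perfect fifth from Db5: Gb4 (7 semitones down).
Gb4 up an augmented fifth → D5 (8 semitones).
D5 up a minor sixth → Bb5 (8 semitones).

B flat 5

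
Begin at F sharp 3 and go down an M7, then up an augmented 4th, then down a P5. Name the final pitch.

F sharp 2

F#3 down a major seventh → G2 (11 semitones).
An augmented fourth up from G2 is C#3.
Down a perfect fifth from C#3: F#2 (7 semitones down).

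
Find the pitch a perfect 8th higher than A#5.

The letter stays A (same as the start), shifted an octave up.
Moving 12 semitones up from A#5 (the size of a perfect octave) reaches A#6.

A#6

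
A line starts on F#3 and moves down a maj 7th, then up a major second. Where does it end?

A2

Down a major seventh from F#3: G2 (11 semitones down).
A major second up from G2 is A2.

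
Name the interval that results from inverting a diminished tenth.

First reduce the compound diminished tenth to its simple form, a diminished third.
Interval numbers invert to sum to nine: 3 + 6 = 9, so a third inverts to a sixth.
The quality also flips — diminished becomes augmented — giving an augmented sixth.

augmented sixth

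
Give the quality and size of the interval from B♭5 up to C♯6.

augmented second

B to C spans two letter names (B-C), so the interval is some kind of second.
A major second would be 2 semitones; Bb5 to C#6 is 3, one semitone wider, so the interval is augmented.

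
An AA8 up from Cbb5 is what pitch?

An octave keeps the letter name C, an octave up from C.
Moving 14 semitones up from Cbb5 (the size of a doubly augmented octave) reaches C6.

C6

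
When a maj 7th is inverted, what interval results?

m2

The rule of nine gives the new number: 9 − 7 = 2, so a seventh becomes a second.
The quality also flips — major becomes minor — giving a minor second.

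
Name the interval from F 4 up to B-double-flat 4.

diminished fourth

F to B spans four letter names (F-G-A-B): a fourth.
F4 to Bbb4 spans 4 semitones — one semitone narrower than the perfect fourth (5) — giving a diminished fourth.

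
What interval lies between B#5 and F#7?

diminished twelfth

B to F spans five letter names (B-C-D-E-F), plus an octave — that makes it a twelfth of some quality.
The perfect twelfth is 19 semitones; here we have 18, one semitone narrower: diminished.
(Equivalently, a compound diminished fifth: a diminished fifth plus an octave.)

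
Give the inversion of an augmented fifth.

diminished fourth

The rule of nine gives the new number: 9 − 5 = 4, so a fifth becomes a fourth.
The quality also flips — augmented becomes diminished — giving a diminished fourth.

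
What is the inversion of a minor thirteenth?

major third

First reduce the compound minor thirteenth to its simple form, a minor sixth.
Inverted interval numbers add to nine, so a sixth pairs with a third (6 + 3 = 9).
Quality inverts too: minor becomes major. That makes the inversion a major third.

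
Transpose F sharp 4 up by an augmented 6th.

D double-sharp 5

The sixth takes the letter from F up to D.
Moving 10 semitones up from F#4 (the size of an augmented sixth) reaches D##5.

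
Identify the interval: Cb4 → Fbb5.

d11

C to F spans four letter names (C-D-E-F), plus an octave, so the interval is some kind of eleventh.
The perfect eleventh is 17 semitones; here we have 16, one semitone narrower: diminished.
(Equivalently, a compound diminished fourth: a diminished fourth plus an octave.)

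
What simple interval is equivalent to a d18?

diminished fourth

Subtracting seven from the interval number removes an octave: 18 − 14 = 4.
So a diminished eighteenth is 2 octaves plus a diminished fourth. The quality is unchanged.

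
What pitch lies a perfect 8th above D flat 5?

D flat 6

The letter stays D (same as the start), shifted an octave up.
Moving 12 semitones up from Db5 (the size of a perfect octave) reaches Db6.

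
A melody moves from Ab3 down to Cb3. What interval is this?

Descending from Ab3 to Cb3 is the same interval as ascending Cb3 to Ab3.
C to A spans six letter names (C-D-E-F-G-A): a sixth.
The major sixth spans 9 semitones, and Cb3 to Ab3 is exactly 9 semitones — so this is a major sixth.

major 6th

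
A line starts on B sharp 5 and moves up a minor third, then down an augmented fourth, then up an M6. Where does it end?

Up a minor third from B#5: D#6 (3 semitones up).
Down an augmented fourth from D#6: A5 (6 semitones down).
Up a major sixth from A5: F#6 (9 semitones up).

F sharp 6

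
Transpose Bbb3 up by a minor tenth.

Three letters up from B (plus an octave) reaches D.
A minor tenth spans 15 semitones, so from Bbb3 the target pitch is Dbb5.

Dbb5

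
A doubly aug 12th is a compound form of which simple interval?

AA5

Take out an octave (7 from the number): 12 − 7 = 5.
Quality carries through unchanged, so the simple form is a doubly augmented fifth.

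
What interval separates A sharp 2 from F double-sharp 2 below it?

minor 3rd

Descending from A#2 to F##2 is the same interval as ascending F##2 to A#2.
F to A spans three letter names (F-G-A): a third.
A major third would be 4 semitones, but F##2 to A#2 is 3 — one semitone narrower, making it a minor third.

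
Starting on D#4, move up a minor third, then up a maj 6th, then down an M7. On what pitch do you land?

Up a minor third from D#4: F#4 (3 semitones up).
Up a major sixth from F#4: D#5 (9 semitones up).
A major seventh down from D#5 is E4.

E4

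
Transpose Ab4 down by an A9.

Gbb3

Two letters down from A (plus an octave) reaches G.
Moving 15 semitones down from Ab4 (the size of an augmented ninth) reaches Gbb3.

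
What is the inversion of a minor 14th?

M2

First reduce the compound minor fourteenth to its simple form, a minor seventh.
The rule of nine gives the new number: 9 − 7 = 2, so a seventh becomes a second.
Quality inverts too: minor becomes major. That makes the inversion a major second.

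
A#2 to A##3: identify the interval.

A to A is the same letter name, plus an octave, so the interval is some kind of octave.
A#2 to A##3 spans 13 semitones — one semitone wider than the perfect octave (12) — giving an augmented octave.

augmented 8th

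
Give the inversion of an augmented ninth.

diminished seventh

First reduce the compound augmented ninth to its simple form, an augmented second.
The rule of nine gives the new number: 9 − 2 = 7, so a second becomes a seventh.
The quality also flips — augmented becomes diminished — giving a diminished seventh.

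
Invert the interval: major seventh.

The rule of nine gives the new number: 9 − 7 = 2, so a seventh becomes a second.
And major becomes minor under inversion, so we get a minor second.

minor second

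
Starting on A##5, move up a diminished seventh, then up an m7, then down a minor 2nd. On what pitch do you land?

E#7

Up a diminished seventh from A##5: G#6 (9 semitones up).
Up a minor seventh from G#6: F#7 (10 semitones up).
A minor second down from F#7 is E#7.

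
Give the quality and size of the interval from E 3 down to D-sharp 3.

Descending from E3 to D#3 is the same interval as ascending D#3 to E3.
D to E spans two letter names (D-E), so the interval is some kind of second.
At 1 semitone, D#3→E3 falls one short of a major second: minor.

m2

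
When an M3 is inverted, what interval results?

m6

The rule of nine gives the new number: 9 − 3 = 6, so a third becomes a sixth.
Quality inverts too: major becomes minor. That makes the inversion a minor sixth.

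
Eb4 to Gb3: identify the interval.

Descending from Eb4 to Gb3 is the same interval as ascending Gb3 to Eb4.
G to E spans six letter names (G-A-B-C-D-E) — that makes it a sixth of some quality.
Counting semitones, Gb3→Eb4 is 9, which is the major sixth.

M6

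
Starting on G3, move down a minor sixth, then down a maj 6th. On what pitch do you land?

D2

A minor sixth down from G3 is B2.
Down a major sixth from B2: D2 (9 semitones down).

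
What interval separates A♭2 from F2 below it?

minor third

Descending from Ab2 to F2 is the same interval as ascending F2 to Ab2.
F to A spans three letter names (F-G-A), so the interval is some kind of third.
F2 to Ab2 is 3 semitones, a half step short of the major third (4), so this is minor.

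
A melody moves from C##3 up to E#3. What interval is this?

minor third

C to E spans three letter names (C-D-E) — that makes it a third of some quality.
At 3 semitones, C##3→E#3 falls one short of a major third: minor.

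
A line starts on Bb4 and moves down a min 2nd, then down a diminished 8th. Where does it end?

Down a minor second from Bb4: A4 (1 semitone down).
A diminished octave down from A4 is A#3.

A#3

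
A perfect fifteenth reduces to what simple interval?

Subtracting seven from the interval number removes an octave: 15 − 7 = 8.
Quality carries through unchanged, so the simple form is a perfect octave.

P8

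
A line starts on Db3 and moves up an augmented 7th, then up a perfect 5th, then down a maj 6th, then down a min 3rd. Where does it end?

G#3

Up an augmented seventh from Db3: C#4 (12 semitones up).
Up a perfect fifth from C#4: G#4 (7 semitones up).
Down a major sixth from G#4: B3 (9 semitones down).
Down a minor third from B3: G#3 (3 semitones down).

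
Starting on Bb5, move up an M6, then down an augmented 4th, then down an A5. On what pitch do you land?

Up a major sixth from Bb5: G6 (9 semitones up).
G6 down an augmented fourth → Db6 (6 semitones).
Db6 down an augmented fifth → Gbb5 (8 semitones).

Gbb5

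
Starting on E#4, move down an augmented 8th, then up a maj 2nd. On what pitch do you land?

Down an augmented octave from E#4: E3 (13 semitones down).
E3 up a major second → F#3 (2 semitones).

F#3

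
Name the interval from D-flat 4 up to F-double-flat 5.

diminished tenth

D to F spans three letter names (D-E-F), plus an octave: a tenth.
Db4 to Fbb5 spans 14 semitones — two semitones narrower than the major tenth (16) — giving a diminished tenth.
(Equivalently, a compound diminished third: a diminished third plus an octave.)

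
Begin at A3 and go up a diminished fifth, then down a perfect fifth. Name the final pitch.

Ab3

A3 up a diminished fifth → Eb4 (6 semitones).
Eb4 down a perfect fifth → Ab3 (7 semitones).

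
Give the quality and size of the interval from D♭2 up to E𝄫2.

D to E spans two letter names (D-E) — that makes it a second of some quality.
At 1 semitone, Db2→Ebb2 falls one short of a major second: minor.

minor 2nd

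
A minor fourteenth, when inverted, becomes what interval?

First reduce the compound minor fourteenth to its simple form, a minor seventh.
Interval numbers invert to sum to nine: 7 + 2 = 9, so a seventh inverts to a second.
And minor becomes major under inversion, so we get a major second.

major second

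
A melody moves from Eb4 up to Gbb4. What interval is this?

E to G spans three letter names (E-F-G) — that makes it a third of some quality.
A major third would be 4 semitones; Eb4 to Gbb4 is 2, two semitones narrower, so the interval is diminished.

diminished 3rd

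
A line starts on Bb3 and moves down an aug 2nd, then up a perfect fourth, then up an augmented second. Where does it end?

An augmented second down from Bb3 is Abb3.
A perfect fourth up from Abb3 is Dbb4.
Dbb4 up an augmented second → Eb4 (3 semitones).

Eb4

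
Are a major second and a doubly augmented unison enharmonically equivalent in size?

Both span 2 semitones: a major second and a doubly augmented unison are the same chromatic distance.

Yes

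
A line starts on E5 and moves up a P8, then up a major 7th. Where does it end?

D#7

E5 up a perfect octave → E6 (12 semitones).
E6 up a major seventh → D#7 (11 semitones).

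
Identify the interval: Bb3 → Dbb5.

B to D spans three letter names (B-C-D), plus an octave: a tenth.
A major tenth would be 16 semitones; Bb3 to Dbb5 is 14, two semitones narrower, so the interval is diminished.
(Equivalently, a compound diminished third: a diminished third plus an octave.)

diminished tenth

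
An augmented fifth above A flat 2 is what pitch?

E 3

Five letter names up from A: E.
An augmented fifth spans 8 semitones, so from Ab2 the target pitch is E3.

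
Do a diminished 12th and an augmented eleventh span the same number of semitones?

Yes

Both span 18 semitones: a diminished twelfth and an augmented eleventh are the same chromatic distance.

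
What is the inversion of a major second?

m7

The rule of nine gives the new number: 9 − 2 = 7, so a second becomes a seventh.
And major becomes minor under inversion, so we get a minor seventh.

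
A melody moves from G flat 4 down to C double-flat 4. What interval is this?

augmented fifth

Descending from Gb4 to Cbb4 is the same interval as ascending Cbb4 to Gb4.
C to G spans five letter names (C-D-E-F-G): a fifth.
The perfect fifth is 7 semitones; here we have 8, one semitone wider: augmented.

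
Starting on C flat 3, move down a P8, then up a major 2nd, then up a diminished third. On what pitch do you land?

Down a perfect octave from Cb3: Cb2 (12 semitones down).
A major second up from Cb2 is Db2.
A diminished third up from Db2 is Fbb2.

F double-flat 2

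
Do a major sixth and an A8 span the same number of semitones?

9 semitones (major sixth) vs 13 semitones (augmented octave): not equal.

No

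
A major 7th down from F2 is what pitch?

Seven letter names down from F: G.
Moving 11 semitones down from F2 (the size of a major seventh) reaches Gb1.

Gb1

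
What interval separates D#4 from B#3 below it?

Descending from D#4 to B#3 is the same interval as ascending B#3 to D#4.
B to D spans three letter names (B-C-D): a third.
B#3 to D#4 is 3 semitones, a half step short of the major third (4), so this is minor.

minor 3rd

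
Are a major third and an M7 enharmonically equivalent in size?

No

4 semitones (major third) vs 11 semitones (major seventh): not equal.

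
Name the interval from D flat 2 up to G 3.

augmented 11th

D to G spans four letter names (D-E-F-G), plus an octave: an eleventh.
The perfect eleventh is 17 semitones; here we have 18, one semitone wider: augmented.
(Equivalently, a compound augmented fourth: an augmented fourth plus an octave.)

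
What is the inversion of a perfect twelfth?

perfect 4th

First reduce the compound perfect twelfth to its simple form, a perfect fifth.
The rule of nine gives the new number: 9 − 5 = 4, so a fifth becomes a fourth.
And perfect stays perfect under inversion, so we get a perfect fourth.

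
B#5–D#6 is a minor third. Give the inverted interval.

major sixth

Interval numbers invert to sum to nine: 3 + 6 = 9, so a third inverts to a sixth.
Quality inverts too: minor becomes major. That makes the inversion a major sixth.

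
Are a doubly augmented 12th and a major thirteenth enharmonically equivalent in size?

Yes

Both span 21 semitones: a doubly augmented twelfth and a major thirteenth are the same chromatic distance.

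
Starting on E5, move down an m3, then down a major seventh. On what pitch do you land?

D4

A minor third down from E5 is C#5.
C#5 down a major seventh → D4 (11 semitones).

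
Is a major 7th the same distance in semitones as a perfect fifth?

11 semitones (major seventh) vs 7 semitones (perfect fifth): not equal.

No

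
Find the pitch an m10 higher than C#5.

Three letters up from C (plus an octave) reaches E.
Moving 15 semitones up from C#5 (the size of a minor tenth) reaches E6.

E6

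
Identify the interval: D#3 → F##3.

D to F spans three letter names (D-E-F): a third.
The major third spans 4 semitones, and D#3 to F##3 is exactly 4 semitones — so this is a major third.

major 3rd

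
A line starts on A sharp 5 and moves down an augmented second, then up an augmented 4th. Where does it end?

A#5 down an augmented second → G5 (3 semitones).
G5 up an augmented fourth → C#6 (6 semitones).

C sharp 6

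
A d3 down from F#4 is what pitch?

D##4

Counting three letter names down from F lands on D.
Moving 2 semitones down from F#4 (the size of a diminished third) reaches D##4.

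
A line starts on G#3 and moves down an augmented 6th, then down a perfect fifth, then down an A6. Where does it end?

Gbb1

An augmented sixth down from G#3 is Bb2.
Down a perfect fifth from Bb2: Eb2 (7 semitones down).
Eb2 down an augmented sixth → Gbb1 (10 semitones).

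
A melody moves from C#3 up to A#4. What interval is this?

major 13th

C to A spans six letter names (C-D-E-F-G-A), plus an octave, so the interval is some kind of thirteenth.
Counting semitones, C#3→A#4 is 21, which is the major thirteenth.
(Equivalently, a compound major sixth: a major sixth plus an octave.)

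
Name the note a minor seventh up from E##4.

D##5

Counting seven letter names up from E lands on D.
A minor seventh spans 10 semitones, so from E##4 the target pitch is D##5.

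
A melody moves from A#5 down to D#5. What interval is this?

perfect fifth

Descending from A#5 to D#5 is the same interval as ascending D#5 to A#5.
D to A spans five letter names (D-E-F-G-A): a fifth.
Counting semitones, D#5→A#5 is 7, which is the perfect fifth.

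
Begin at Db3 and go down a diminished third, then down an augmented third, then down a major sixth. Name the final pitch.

A diminished third down from Db3 is B2.
An augmented third down from B2 is Gb2.
Gb2 down a major sixth → Bbb1 (9 semitones).

Bbb1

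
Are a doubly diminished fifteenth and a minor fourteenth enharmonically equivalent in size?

Yes

Both span 22 semitones: a doubly diminished fifteenth and a minor fourteenth are the same chromatic distance.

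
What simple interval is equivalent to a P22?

Take out 2 octaves (14 from the number): 22 − 14 = 8.
So a perfect twenty-second is 2 octaves plus a perfect octave. The quality is unchanged.

perfect 8th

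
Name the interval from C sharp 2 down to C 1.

Descending from C#2 to C1 is the same interval as ascending C1 to C#2.
C to C is the same letter name, plus an octave: an octave.
A perfect octave would be 12 semitones; C1 to C#2 is 13, one semitone wider, so the interval is augmented.

augmented 8th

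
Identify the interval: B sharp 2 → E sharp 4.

perfect eleventh

B to E spans four letter names (B-C-D-E), plus an octave — that makes it an eleventh of some quality.
Counting semitones, B#2→E#4 is 17, which is the perfect eleventh.
(Equivalently, a compound perfect fourth: a perfect fourth plus an octave.)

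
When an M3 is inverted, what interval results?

m6

Inverted interval numbers add to nine, so a third pairs with a sixth (3 + 6 = 9).
Quality inverts too: major becomes minor. That makes the inversion a minor sixth.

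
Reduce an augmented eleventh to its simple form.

augmented fourth

Each octave removed subtracts seven from the number: 11 − 7 = 4.
So an augmented eleventh is an octave plus an augmented fourth. The quality is unchanged.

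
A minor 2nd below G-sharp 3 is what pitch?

Two letter names down from G: F.
Moving 1 semitone down from G#3 (the size of a minor second) reaches F##3.

F-double-sharp 3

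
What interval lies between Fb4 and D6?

augmented thirteenth

F to D spans six letter names (F-G-A-B-C-D), plus an octave: a thirteenth.
Fb4 to D6 spans 22 semitones — one semitone wider than the major thirteenth (21) — giving an augmented thirteenth.
(Equivalently, a compound augmented sixth: an augmented sixth plus an octave.)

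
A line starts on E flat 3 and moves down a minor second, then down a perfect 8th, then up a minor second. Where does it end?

E flat 2

Eb3 down a minor second → D3 (1 semitone).
A perfect octave down from D3 is D2.
A minor second up from D2 is Eb2.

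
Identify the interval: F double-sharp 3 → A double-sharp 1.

minor thirteenth

Descending from F##3 to A##1 is the same interval as ascending A##1 to F##3.
A to F spans six letter names (A-B-C-D-E-F), plus an octave, so the interval is some kind of thirteenth.
At 20 semitones, A##1→F##3 falls one short of a major thirteenth: minor.
(Equivalently, a compound minor sixth: a minor sixth plus an octave.)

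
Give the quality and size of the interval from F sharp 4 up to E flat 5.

diminished 7th

F to E spans seven letter names (F-G-A-B-C-D-E), so the interval is some kind of seventh.
A major seventh would be 11 semitones; F#4 to Eb5 is 9, two semitones narrower, so the interval is diminished.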